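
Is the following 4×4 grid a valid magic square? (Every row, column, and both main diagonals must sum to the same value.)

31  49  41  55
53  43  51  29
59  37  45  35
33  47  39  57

Yes

Row 1: 31 + 49 + 41 + 55 = 176.
Row 2: 53 + 43 + 51 + 29 = 176.
Row 3: 59 + 37 + 45 + 35 = 176.
Row 4: 33 + 47 + 39 + 57 = 176.
Column 1: 31 + 53 + 59 + 33 = 176.
Column 2: 49 + 43 + 37 + 47 = 176.
Column 3: 41 + 51 + 45 + 39 = 176.
Column 4: 55 + 29 + 35 + 57 = 176.
Main diagonal: 31 + 43 + 45 + 57 = 176.
Anti-diagonal: 55 + 51 + 37 + 33 = 176.
All lines sum to 176.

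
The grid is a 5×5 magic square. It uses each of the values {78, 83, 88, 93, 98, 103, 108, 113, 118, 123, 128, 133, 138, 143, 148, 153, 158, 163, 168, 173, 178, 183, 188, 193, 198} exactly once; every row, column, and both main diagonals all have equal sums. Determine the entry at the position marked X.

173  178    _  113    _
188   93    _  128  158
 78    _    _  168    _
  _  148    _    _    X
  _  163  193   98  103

88

The 25 entries sum to 3450, so each line sums to 3450/5 = 690.
Row 2 needs 690; the known cells sum to 567, so (2,3) = 123.
Row 5: 163 + 193 + 98 + 103 + ? = 690, so (5,1) = 133.
Column 1 needs 690; the known cells sum to 572, so (4,1) = 118.
From column 2, 690 − (178 + 93 + 148 + 163) gives (3,2) = 108.
Column 4: 113 + 128 + 168 + 98 + ? = 690, so (4,4) = 183.
Main diagonal needs 690; the known cells sum to 552, so (3,3) = 138.
Anti-diagonal must total 690; the given cells sum to 547, so (1,5) = 143.
The remaining cell in row 1 is (1,3) = 690 − 607 = 83.
From row 3, 690 − (78 + 108 + 138 + 168) gives (3,5) = 198.
Column 3 must total 690; the given cells sum to 537, so (4,3) = 153.
From column 5, 690 − (143 + 158 + 198 + 103) gives (4,5) = 88.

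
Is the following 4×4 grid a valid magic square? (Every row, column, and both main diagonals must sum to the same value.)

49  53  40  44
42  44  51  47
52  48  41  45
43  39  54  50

Row 1: 49 + 53 + 40 + 44 = 186.
Row 2: 42 + 44 + 51 + 47 = 184.
Row 3: 52 + 48 + 41 + 45 = 186.
Row 4: 43 + 39 + 54 + 50 = 186.
Column 1: 49 + 42 + 52 + 43 = 186.
Column 2: 53 + 44 + 48 + 39 = 184.
Column 3: 40 + 51 + 41 + 54 = 186.
Column 4: 44 + 47 + 45 + 50 = 186.
Main diagonal: 49 + 44 + 41 + 50 = 184.
Anti-diagonal: 44 + 51 + 48 + 43 = 186.

No — anti-diagonal sums to 186 but column 2 sums to 184.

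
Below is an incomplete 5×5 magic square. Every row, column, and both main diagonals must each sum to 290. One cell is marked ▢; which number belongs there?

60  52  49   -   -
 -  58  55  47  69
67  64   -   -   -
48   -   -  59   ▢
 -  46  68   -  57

51

From row 2, 290 − (58 + 55 + 47 + 69) gives (2,1) = 61.
Column 1 must total 290; the given cells sum to 236, so (5,1) = 54.
Using column 2: 52 + 58 + 64 + 46 + ? → (4,2) = 290 − 220 = 70.
Using main diagonal: 60 + 58 + 59 + 57 + ? → (3,3) = 290 − 234 = 56.
Anti-diagonal must total 290; the given cells sum to 227, so (1,5) = 63.
The remaining cell in row 1 is (1,4) = 290 − 224 = 66.
Using row 5: 54 + 46 + 68 + 57 + ? → (5,4) = 290 − 225 = 65.
Using column 3: 49 + 55 + 56 + 68 + ? → (4,3) = 290 − 228 = 62.
Column 4 must total 290; the given cells sum to 237, so (3,4) = 53.
Row 3 needs 290; the known cells sum to 240, so (3,5) = 50.
Using row 4: 48 + 70 + 62 + 59 + ? → (4,5) = 290 − 239 = 51.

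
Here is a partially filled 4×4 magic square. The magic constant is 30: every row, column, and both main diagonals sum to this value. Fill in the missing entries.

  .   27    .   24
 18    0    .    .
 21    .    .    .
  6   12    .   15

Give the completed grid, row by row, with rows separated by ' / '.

From row 4, 30 − (6 + 12 + 15) gives (4,3) = -3.
Column 1: 18 + 21 + 6 + ? = 30, so (1,1) = -15.
The remaining cell in column 2 is (3,2) = 30 − 39 = -9.
Using main diagonal: -15 + 0 + 15 + ? → (3,3) = 30 − 0 = 30.
The remaining cell in anti-diagonal is (2,3) = 30 − 21 = 9.
Row 1: -15 + 27 + 24 + ? = 30, so (1,3) = -6.
From row 2, 30 − (18 + 0 + 9) gives (2,4) = 3.
Row 3: 21 + (-9) + 30 + ? = 30, so (3,4) = -12.

-15 27 -6 24 / 18 0 9 3 / 21 -9 30 -12 / 6 12 -3 15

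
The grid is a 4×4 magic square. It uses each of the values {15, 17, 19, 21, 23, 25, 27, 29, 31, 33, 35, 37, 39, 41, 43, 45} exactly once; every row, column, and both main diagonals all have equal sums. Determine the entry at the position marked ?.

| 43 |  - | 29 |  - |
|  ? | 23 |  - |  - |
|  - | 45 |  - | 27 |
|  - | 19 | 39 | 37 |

21

The 16 entries sum to 480, so each line sums to 480/4 = 120.
Row 4 needs 120; the known cells sum to 95, so (4,1) = 25.
Using column 2: 23 + 45 + 19 + ? → (1,2) = 120 − 87 = 33.
Main diagonal: 43 + 23 + 37 + ? = 120, so (3,3) = 17.
From row 1, 120 − (43 + 33 + 29) gives (1,4) = 15.
The remaining cell in row 3 is (3,1) = 120 − 89 = 31.
Column 1 must total 120; the given cells sum to 99, so (2,1) = 21.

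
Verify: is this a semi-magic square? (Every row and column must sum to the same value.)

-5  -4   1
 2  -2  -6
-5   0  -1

No — row 2 sums to -6 but column 1 sums to -8.

Row 1: -5 + (-4) + 1 = -8.
Row 2: 2 + (-2) + (-6) = -6.
Row 3: -5 + 0 + (-1) = -6.
Column 1: -5 + 2 + (-5) = -8.
Column 2: -4 + (-2) + 0 = -6.
Column 3: 1 + (-6) + (-1) = -6.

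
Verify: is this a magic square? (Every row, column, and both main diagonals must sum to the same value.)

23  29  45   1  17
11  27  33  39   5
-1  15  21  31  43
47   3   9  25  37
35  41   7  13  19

No — row 1 sums to 115 but column 5 sums to 121.

Row 1: 23 + 29 + 45 + 1 + 17 = 115.
Row 2: 11 + 27 + 33 + 39 + 5 = 115.
Row 3: -1 + 15 + 21 + 31 + 43 = 109.
Row 4: 47 + 3 + 9 + 25 + 37 = 121.
Row 5: 35 + 41 + 7 + 13 + 19 = 115.
Column 1: 23 + 11 + (-1) + 47 + 35 = 115.
Column 2: 29 + 27 + 15 + 3 + 41 = 115.
Column 3: 45 + 33 + 21 + 9 + 7 = 115.
Column 4: 1 + 39 + 31 + 25 + 13 = 109.
Column 5: 17 + 5 + 43 + 37 + 19 = 121.
Main diagonal: 23 + 27 + 21 + 25 + 19 = 115.
Anti-diagonal: 17 + 39 + 21 + 3 + 35 = 115.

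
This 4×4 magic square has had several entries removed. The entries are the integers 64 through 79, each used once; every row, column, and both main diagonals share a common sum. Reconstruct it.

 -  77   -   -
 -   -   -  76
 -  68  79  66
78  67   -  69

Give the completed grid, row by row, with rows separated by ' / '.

64 77 70 75 / 71 74 65 76 / 73 68 79 66 / 78 67 72 69

The entries are 64 through 79, which sum to 1144, so each line sums to 1144/4 = 286.
Using row 3: 68 + 79 + 66 + ? → (3,1) = 286 − 213 = 73.
Using row 4: 78 + 67 + 69 + ? → (4,3) = 286 − 214 = 72.
Column 2 needs 286; the known cells sum to 212, so (2,2) = 74.
From column 4, 286 − (76 + 66 + 69) gives (1,4) = 75.
The remaining cell in main diagonal is (1,1) = 286 − 222 = 64.
Anti-diagonal: 75 + 68 + 78 + ? = 286, so (2,3) = 65.
From row 1, 286 − (64 + 77 + 75) gives (1,3) = 70.
Row 2 must total 286; the given cells sum to 215, so (2,1) = 71.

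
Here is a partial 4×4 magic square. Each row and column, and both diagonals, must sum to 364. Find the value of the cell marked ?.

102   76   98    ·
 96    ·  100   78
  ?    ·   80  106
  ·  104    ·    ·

From row 1, 364 − (102 + 76 + 98) gives (1,4) = 88.
The remaining cell in row 2 is (2,2) = 364 − 274 = 90.
From column 2, 364 − (76 + 90 + 104) gives (3,2) = 94.
Column 3: 98 + 100 + 80 + ? = 364, so (4,3) = 86.
Column 4: 88 + 78 + 106 + ? = 364, so (4,4) = 92.
Anti-diagonal needs 364; the known cells sum to 282, so (4,1) = 82.
Row 3: 94 + 80 + 106 + ? = 364, so (3,1) = 84.

84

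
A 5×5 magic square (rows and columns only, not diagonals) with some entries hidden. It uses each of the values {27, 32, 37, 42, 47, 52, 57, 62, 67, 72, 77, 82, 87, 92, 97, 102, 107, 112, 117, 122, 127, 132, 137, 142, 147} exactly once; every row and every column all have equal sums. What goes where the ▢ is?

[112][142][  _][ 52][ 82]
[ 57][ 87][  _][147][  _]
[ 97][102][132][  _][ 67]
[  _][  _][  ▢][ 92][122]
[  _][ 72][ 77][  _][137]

62

The 25 entries sum to 2175, so each line sums to 2175/5 = 435.
Row 1 must total 435; the given cells sum to 388, so (1,3) = 47.
Row 3 needs 435; the known cells sum to 398, so (3,4) = 37.
Column 2 must total 435; the given cells sum to 403, so (4,2) = 32.
Column 4: 52 + 147 + 37 + 92 + ? = 435, so (5,4) = 107.
From column 5, 435 − (82 + 67 + 122 + 137) gives (2,5) = 27.
Row 2 must total 435; the given cells sum to 318, so (2,3) = 117.
Row 5: 72 + 77 + 107 + 137 + ? = 435, so (5,1) = 42.
Using column 1: 112 + 57 + 97 + 42 + ? → (4,1) = 435 − 308 = 127.
Column 3: 47 + 117 + 132 + 77 + ? = 435, so (4,3) = 62.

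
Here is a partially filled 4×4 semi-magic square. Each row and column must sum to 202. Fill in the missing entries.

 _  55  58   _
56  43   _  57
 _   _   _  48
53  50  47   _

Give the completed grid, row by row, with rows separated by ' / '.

44 55 58 45 / 56 43 46 57 / 49 54 51 48 / 53 50 47 52

The remaining cell in row 2 is (2,3) = 202 − 156 = 46.
Row 4: 53 + 50 + 47 + ? = 202, so (4,4) = 52.
The remaining cell in column 2 is (3,2) = 202 − 148 = 54.
Column 3 must total 202; the given cells sum to 151, so (3,3) = 51.
Column 4 must total 202; the given cells sum to 157, so (1,4) = 45.
Row 1: 55 + 58 + 45 + ? = 202, so (1,1) = 44.
Using row 3: 54 + 51 + 48 + ? → (3,1) = 202 − 153 = 49.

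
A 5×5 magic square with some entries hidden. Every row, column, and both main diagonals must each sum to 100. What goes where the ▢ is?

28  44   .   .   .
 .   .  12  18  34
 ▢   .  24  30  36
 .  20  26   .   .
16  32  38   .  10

2

Row 5 must total 100; the given cells sum to 96, so (5,4) = 4.
Column 3 needs 100; the known cells sum to 100, so (1,3) = 0.
Anti-diagonal needs 100; the known cells sum to 78, so (1,5) = 22.
Using row 1: 28 + 44 + 0 + 22 + ? → (1,4) = 100 − 94 = 6.
Column 4: 6 + 18 + 30 + 4 + ? = 100, so (4,4) = 42.
Column 5 needs 100; the known cells sum to 102, so (4,5) = -2.
Using main diagonal: 28 + 24 + 42 + 10 + ? → (2,2) = 100 − 104 = -4.
From row 2, 100 − (-4 + 12 + 18 + 34) gives (2,1) = 40.
Row 4: 20 + 26 + 42 + (-2) + ? = 100, so (4,1) = 14.
The remaining cell in column 1 is (3,1) = 100 − 98 = 2.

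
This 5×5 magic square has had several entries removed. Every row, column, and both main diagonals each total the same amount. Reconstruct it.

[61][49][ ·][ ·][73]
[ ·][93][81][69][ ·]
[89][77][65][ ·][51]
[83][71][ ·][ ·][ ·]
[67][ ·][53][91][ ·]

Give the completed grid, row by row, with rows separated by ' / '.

61 49 87 75 73 / 45 93 81 69 57 / 89 77 65 63 51 / 83 71 59 47 85 / 67 55 53 91 79

Anti-diagonal is already complete: 73 + 69 + 65 + 71 + 67 = 345, so that is the magic constant.
From row 3, 345 − (89 + 77 + 65 + 51) gives (3,4) = 63.
Column 1 must total 345; the given cells sum to 300, so (2,1) = 45.
The remaining cell in column 2 is (5,2) = 345 − 290 = 55.
Row 2 must total 345; the given cells sum to 288, so (2,5) = 57.
The remaining cell in row 5 is (5,5) = 345 − 266 = 79.
The remaining cell in column 5 is (4,5) = 345 − 260 = 85.
Using main diagonal: 61 + 93 + 65 + 79 + ? → (4,4) = 345 − 298 = 47.
Row 4 must total 345; the given cells sum to 286, so (4,3) = 59.
The remaining cell in column 3 is (1,3) = 345 − 258 = 87.
From column 4, 345 − (69 + 63 + 47 + 91) gives (1,4) = 75.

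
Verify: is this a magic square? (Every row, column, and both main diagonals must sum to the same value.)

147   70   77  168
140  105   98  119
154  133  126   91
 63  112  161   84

Row 1: 147 + 70 + 77 + 168 = 462.
Row 2: 140 + 105 + 98 + 119 = 462.
Row 3: 154 + 133 + 126 + 91 = 504.
Row 4: 63 + 112 + 161 + 84 = 420.
Column 1: 147 + 140 + 154 + 63 = 504.
Column 2: 70 + 105 + 133 + 112 = 420.
Column 3: 77 + 98 + 126 + 161 = 462.
Column 4: 168 + 119 + 91 + 84 = 462.
Main diagonal: 147 + 105 + 126 + 84 = 462.
Anti-diagonal: 168 + 98 + 133 + 63 = 462.

No — column 2 sums to 420 but column 1 sums to 504.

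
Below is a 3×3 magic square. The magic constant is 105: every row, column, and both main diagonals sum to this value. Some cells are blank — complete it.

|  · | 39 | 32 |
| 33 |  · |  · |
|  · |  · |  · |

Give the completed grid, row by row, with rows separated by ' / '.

Using row 1: 39 + 32 + ? → (1,1) = 105 − 71 = 34.
Column 1 needs 105; the known cells sum to 67, so (3,1) = 38.
The remaining cell in anti-diagonal is (2,2) = 105 − 70 = 35.
Row 2: 33 + 35 + ? = 105, so (2,3) = 37.
Column 2: 39 + 35 + ? = 105, so (3,2) = 31.
Column 3 needs 105; the known cells sum to 69, so (3,3) = 36.

34 39 32 / 33 35 37 / 38 31 36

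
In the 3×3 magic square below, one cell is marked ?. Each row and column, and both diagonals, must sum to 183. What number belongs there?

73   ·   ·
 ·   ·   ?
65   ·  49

77

From row 3, 183 − (65 + 49) gives (3,2) = 69.
Using column 1: 73 + 65 + ? → (2,1) = 183 − 138 = 45.
The remaining cell in main diagonal is (2,2) = 183 − 122 = 61.
Using anti-diagonal: 61 + 65 + ? → (1,3) = 183 − 126 = 57.
The remaining cell in row 1 is (1,2) = 183 − 130 = 53.
Row 2 must total 183; the given cells sum to 106, so (2,3) = 77.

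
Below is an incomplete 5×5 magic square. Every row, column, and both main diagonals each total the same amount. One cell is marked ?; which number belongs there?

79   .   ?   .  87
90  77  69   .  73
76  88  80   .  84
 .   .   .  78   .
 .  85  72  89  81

Main diagonal is complete and sums to 395; that is the magic constant.
From row 2, 395 − (90 + 77 + 69 + 73) gives (2,4) = 86.
The remaining cell in row 3 is (3,4) = 395 − 328 = 67.
Using row 5: 85 + 72 + 89 + 81 + ? → (5,1) = 395 − 327 = 68.
Column 1 must total 395; the given cells sum to 313, so (4,1) = 82.
From column 4, 395 − (86 + 67 + 78 + 89) gives (1,4) = 75.
From column 5, 395 − (87 + 73 + 84 + 81) gives (4,5) = 70.
From anti-diagonal, 395 − (87 + 86 + 80 + 68) gives (4,2) = 74.
From row 4, 395 − (82 + 74 + 78 + 70) gives (4,3) = 91.
Column 2: 77 + 88 + 74 + 85 + ? = 395, so (1,2) = 71.
Column 3 needs 395; the known cells sum to 312, so (1,3) = 83.

83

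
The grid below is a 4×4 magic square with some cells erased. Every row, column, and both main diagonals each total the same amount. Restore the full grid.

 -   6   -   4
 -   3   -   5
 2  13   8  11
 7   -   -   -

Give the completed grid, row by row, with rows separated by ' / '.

Row 3 is already complete: 2 + 13 + 8 + 11 = 34, so that is the magic constant.
Column 2 must total 34; the given cells sum to 22, so (4,2) = 12.
Column 4 needs 34; the known cells sum to 20, so (4,4) = 14.
Main diagonal must total 34; the given cells sum to 25, so (1,1) = 9.
Anti-diagonal: 4 + 13 + 7 + ? = 34, so (2,3) = 10.
Row 1 must total 34; the given cells sum to 19, so (1,3) = 15.
Row 2 must total 34; the given cells sum to 18, so (2,1) = 16.
Row 4: 7 + 12 + 14 + ? = 34, so (4,3) = 1.

9 6 15 4 / 16 3 10 5 / 2 13 8 11 / 7 12 1 14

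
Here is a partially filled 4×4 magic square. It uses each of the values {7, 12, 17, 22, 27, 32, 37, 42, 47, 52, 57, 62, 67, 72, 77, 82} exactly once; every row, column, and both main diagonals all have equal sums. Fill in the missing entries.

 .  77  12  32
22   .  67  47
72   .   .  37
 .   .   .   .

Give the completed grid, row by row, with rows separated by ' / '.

57 77 12 32 / 22 42 67 47 / 72 52 17 37 / 27 7 82 62

The 16 entries sum to 712, so each line sums to 712/4 = 178.
Row 1: 77 + 12 + 32 + ? = 178, so (1,1) = 57.
From row 2, 178 − (22 + 67 + 47) gives (2,2) = 42.
Column 1: 57 + 22 + 72 + ? = 178, so (4,1) = 27.
From column 4, 178 − (32 + 47 + 37) gives (4,4) = 62.
Using main diagonal: 57 + 42 + 62 + ? → (3,3) = 178 − 161 = 17.
Anti-diagonal: 32 + 67 + 27 + ? = 178, so (3,2) = 52.
Column 2 must total 178; the given cells sum to 171, so (4,2) = 7.
Column 3 must total 178; the given cells sum to 96, so (4,3) = 82.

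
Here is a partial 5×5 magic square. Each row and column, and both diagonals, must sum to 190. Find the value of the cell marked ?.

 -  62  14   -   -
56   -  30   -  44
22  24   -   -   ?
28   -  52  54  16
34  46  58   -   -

Row 4 must total 190; the given cells sum to 150, so (4,2) = 40.
Column 1 must total 190; the given cells sum to 140, so (1,1) = 50.
The remaining cell in column 2 is (2,2) = 190 − 172 = 18.
Column 3 needs 190; the known cells sum to 154, so (3,3) = 36.
The remaining cell in main diagonal is (5,5) = 190 − 158 = 32.
Row 2 must total 190; the given cells sum to 148, so (2,4) = 42.
From row 5, 190 − (34 + 46 + 58 + 32) gives (5,4) = 20.
Anti-diagonal: 42 + 36 + 40 + 34 + ? = 190, so (1,5) = 38.
Row 1 needs 190; the known cells sum to 164, so (1,4) = 26.
Column 4: 26 + 42 + 54 + 20 + ? = 190, so (3,4) = 48.
Column 5: 38 + 44 + 16 + 32 + ? = 190, so (3,5) = 60.

60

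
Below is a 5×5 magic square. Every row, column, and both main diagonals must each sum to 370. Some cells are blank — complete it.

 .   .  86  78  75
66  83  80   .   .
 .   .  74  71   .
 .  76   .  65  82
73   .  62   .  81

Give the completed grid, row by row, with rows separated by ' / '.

Column 3: 86 + 80 + 74 + 62 + ? = 370, so (4,3) = 68.
Main diagonal: 83 + 74 + 65 + 81 + ? = 370, so (1,1) = 67.
The remaining cell in anti-diagonal is (2,4) = 370 − 298 = 72.
The remaining cell in row 1 is (1,2) = 370 − 306 = 64.
From row 2, 370 − (66 + 83 + 80 + 72) gives (2,5) = 69.
Row 4 must total 370; the given cells sum to 291, so (4,1) = 79.
Column 1 must total 370; the given cells sum to 285, so (3,1) = 85.
Column 4 needs 370; the known cells sum to 286, so (5,4) = 84.
The remaining cell in column 5 is (3,5) = 370 − 307 = 63.
Row 3 must total 370; the given cells sum to 293, so (3,2) = 77.
Using row 5: 73 + 62 + 84 + 81 + ? → (5,2) = 370 − 300 = 70.

67 64 86 78 75 / 66 83 80 72 69 / 85 77 74 71 63 / 79 76 68 65 82 / 73 70 62 84 81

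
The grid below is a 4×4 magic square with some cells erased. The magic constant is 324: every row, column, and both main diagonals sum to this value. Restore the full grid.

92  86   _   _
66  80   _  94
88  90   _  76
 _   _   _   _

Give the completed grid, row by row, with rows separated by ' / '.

92 86 74 72 / 66 80 84 94 / 88 90 70 76 / 78 68 96 82

From row 2, 324 − (66 + 80 + 94) gives (2,3) = 84.
Using row 3: 88 + 90 + 76 + ? → (3,3) = 324 − 254 = 70.
From column 1, 324 − (92 + 66 + 88) gives (4,1) = 78.
Column 2: 86 + 80 + 90 + ? = 324, so (4,2) = 68.
Main diagonal: 92 + 80 + 70 + ? = 324, so (4,4) = 82.
Anti-diagonal must total 324; the given cells sum to 252, so (1,4) = 72.
Row 1: 92 + 86 + 72 + ? = 324, so (1,3) = 74.
Row 4 must total 324; the given cells sum to 228, so (4,3) = 96.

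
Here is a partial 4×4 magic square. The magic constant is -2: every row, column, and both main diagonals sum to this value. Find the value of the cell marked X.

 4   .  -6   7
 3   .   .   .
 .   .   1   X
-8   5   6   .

-4

Row 1: 4 + (-6) + 7 + ? = -2, so (1,2) = -7.
Row 4 must total -2; the given cells sum to 3, so (4,4) = -5.
Column 1 must total -2; the given cells sum to -1, so (3,1) = -1.
From column 3, -2 − (-6 + 1 + 6) gives (2,3) = -3.
From main diagonal, -2 − (4 + 1 + (-5)) gives (2,2) = -2.
Anti-diagonal needs -2; the known cells sum to -4, so (3,2) = 2.
Using row 2: 3 + (-2) + (-3) + ? → (2,4) = -2 − (-2) = 0.
Using row 3: -1 + 2 + 1 + ? → (3,4) = -2 − 2 = -4.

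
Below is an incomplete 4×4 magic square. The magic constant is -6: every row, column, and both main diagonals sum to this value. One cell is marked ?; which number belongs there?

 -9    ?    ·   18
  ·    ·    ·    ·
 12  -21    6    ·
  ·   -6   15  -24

Using row 3: 12 + (-21) + 6 + ? → (3,4) = -6 − (-3) = -3.
From row 4, -6 − (-6 + 15 + (-24)) gives (4,1) = 9.
Column 1 needs -6; the known cells sum to 12, so (2,1) = -18.
Column 4: 18 + (-3) + (-24) + ? = -6, so (2,4) = 3.
Using main diagonal: -9 + 6 + (-24) + ? → (2,2) = -6 − (-27) = 21.
From anti-diagonal, -6 − (18 + (-21) + 9) gives (2,3) = -12.
The remaining cell in column 2 is (1,2) = -6 − (-6) = 0.

0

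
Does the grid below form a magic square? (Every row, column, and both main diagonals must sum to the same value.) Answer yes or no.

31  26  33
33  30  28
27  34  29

Row 1: 31 + 26 + 33 = 90.
Row 2: 33 + 30 + 28 = 91.
Row 3: 27 + 34 + 29 = 90.
Column 1: 31 + 33 + 27 = 91.
Column 2: 26 + 30 + 34 = 90.
Column 3: 33 + 28 + 29 = 90.
Main diagonal: 31 + 30 + 29 = 90.
Anti-diagonal: 33 + 30 + 27 = 90.

No — column 1 sums to 91 but row 1 sums to 90.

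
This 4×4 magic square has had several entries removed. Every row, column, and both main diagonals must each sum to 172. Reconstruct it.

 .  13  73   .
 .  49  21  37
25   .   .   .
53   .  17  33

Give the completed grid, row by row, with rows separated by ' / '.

From row 2, 172 − (49 + 21 + 37) gives (2,1) = 65.
Using row 4: 53 + 17 + 33 + ? → (4,2) = 172 − 103 = 69.
Column 1 must total 172; the given cells sum to 143, so (1,1) = 29.
Column 2: 13 + 49 + 69 + ? = 172, so (3,2) = 41.
From column 3, 172 − (73 + 21 + 17) gives (3,3) = 61.
Anti-diagonal needs 172; the known cells sum to 115, so (1,4) = 57.
Row 3: 25 + 41 + 61 + ? = 172, so (3,4) = 45.

29 13 73 57 / 65 49 21 37 / 25 41 61 45 / 53 69 17 33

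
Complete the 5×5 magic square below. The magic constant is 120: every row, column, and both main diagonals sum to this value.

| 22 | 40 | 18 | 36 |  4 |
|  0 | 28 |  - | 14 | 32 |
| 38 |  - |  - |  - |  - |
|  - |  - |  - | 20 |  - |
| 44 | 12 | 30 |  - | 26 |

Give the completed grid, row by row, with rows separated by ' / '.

Row 2 must total 120; the given cells sum to 74, so (2,3) = 46.
Row 5 needs 120; the known cells sum to 112, so (5,4) = 8.
Column 1 needs 120; the known cells sum to 104, so (4,1) = 16.
Column 4: 36 + 14 + 20 + 8 + ? = 120, so (3,4) = 42.
Main diagonal: 22 + 28 + 20 + 26 + ? = 120, so (3,3) = 24.
Anti-diagonal: 4 + 14 + 24 + 44 + ? = 120, so (4,2) = 34.
The remaining cell in column 2 is (3,2) = 120 − 114 = 6.
From column 3, 120 − (18 + 46 + 24 + 30) gives (4,3) = 2.
Row 3 needs 120; the known cells sum to 110, so (3,5) = 10.
Row 4 must total 120; the given cells sum to 72, so (4,5) = 48.

22 40 18 36 4 / 0 28 46 14 32 / 38 6 24 42 10 / 16 34 2 20 48 / 44 12 30 8 26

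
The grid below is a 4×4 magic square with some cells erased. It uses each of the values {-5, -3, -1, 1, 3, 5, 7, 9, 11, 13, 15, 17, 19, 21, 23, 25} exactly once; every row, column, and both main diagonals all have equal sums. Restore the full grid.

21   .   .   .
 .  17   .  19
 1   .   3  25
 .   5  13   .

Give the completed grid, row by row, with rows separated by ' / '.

21 7 15 -3 / -5 17 9 19 / 1 11 3 25 / 23 5 13 -1

The 16 entries sum to 160, so each line sums to 160/4 = 40.
Row 3 needs 40; the known cells sum to 29, so (3,2) = 11.
From column 2, 40 − (17 + 11 + 5) gives (1,2) = 7.
Main diagonal must total 40; the given cells sum to 41, so (4,4) = -1.
From row 4, 40 − (5 + 13 + (-1)) gives (4,1) = 23.
From column 1, 40 − (21 + 1 + 23) gives (2,1) = -5.
Using column 4: 19 + 25 + (-1) + ? → (1,4) = 40 − 43 = -3.
Anti-diagonal must total 40; the given cells sum to 31, so (2,3) = 9.
The remaining cell in row 1 is (1,3) = 40 − 25 = 15.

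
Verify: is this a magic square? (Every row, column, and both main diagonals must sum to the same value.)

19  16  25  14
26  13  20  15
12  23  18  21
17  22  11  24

Row 1: 19 + 16 + 25 + 14 = 74.
Row 2: 26 + 13 + 20 + 15 = 74.
Row 3: 12 + 23 + 18 + 21 = 74.
Row 4: 17 + 22 + 11 + 24 = 74.
Column 1: 19 + 26 + 12 + 17 = 74.
Column 2: 16 + 13 + 23 + 22 = 74.
Column 3: 25 + 20 + 18 + 11 = 74.
Column 4: 14 + 15 + 21 + 24 = 74.
Main diagonal: 19 + 13 + 18 + 24 = 74.
Anti-diagonal: 14 + 20 + 23 + 17 = 74.
All lines sum to 74.

Yes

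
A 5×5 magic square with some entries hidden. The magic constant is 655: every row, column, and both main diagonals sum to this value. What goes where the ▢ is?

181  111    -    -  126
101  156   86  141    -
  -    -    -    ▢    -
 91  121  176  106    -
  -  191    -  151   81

Row 2 needs 655; the known cells sum to 484, so (2,5) = 171.
Row 4 needs 655; the known cells sum to 494, so (4,5) = 161.
The remaining cell in column 2 is (3,2) = 655 − 579 = 76.
Column 5: 126 + 171 + 161 + 81 + ? = 655, so (3,5) = 116.
Main diagonal: 181 + 156 + 106 + 81 + ? = 655, so (3,3) = 131.
Anti-diagonal must total 655; the given cells sum to 519, so (5,1) = 136.
The remaining cell in row 5 is (5,3) = 655 − 559 = 96.
Column 1: 181 + 101 + 91 + 136 + ? = 655, so (3,1) = 146.
Column 3: 86 + 131 + 176 + 96 + ? = 655, so (1,3) = 166.
Row 1 must total 655; the given cells sum to 584, so (1,4) = 71.
Using row 3: 146 + 76 + 131 + 116 + ? → (3,4) = 655 − 469 = 186.

186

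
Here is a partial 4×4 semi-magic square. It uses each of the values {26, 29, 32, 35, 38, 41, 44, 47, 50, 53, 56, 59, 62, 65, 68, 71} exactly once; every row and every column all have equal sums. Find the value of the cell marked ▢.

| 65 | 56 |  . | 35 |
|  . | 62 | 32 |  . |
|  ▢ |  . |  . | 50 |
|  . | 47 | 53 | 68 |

44

The 16 entries sum to 776, so each line sums to 776/4 = 194.
Row 1: 65 + 56 + 35 + ? = 194, so (1,3) = 38.
The remaining cell in row 4 is (4,1) = 194 − 168 = 26.
The remaining cell in column 2 is (3,2) = 194 − 165 = 29.
Using column 3: 38 + 32 + 53 + ? → (3,3) = 194 − 123 = 71.
From column 4, 194 − (35 + 50 + 68) gives (2,4) = 41.
Using row 2: 62 + 32 + 41 + ? → (2,1) = 194 − 135 = 59.
Row 3: 29 + 71 + 50 + ? = 194, so (3,1) = 44.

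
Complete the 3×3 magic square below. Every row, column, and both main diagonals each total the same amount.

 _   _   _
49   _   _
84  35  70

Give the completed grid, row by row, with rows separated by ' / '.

56 91 42 / 49 63 77 / 84 35 70

Row 3 is already complete: 84 + 35 + 70 = 189, so that is the magic constant.
Column 1: 49 + 84 + ? = 189, so (1,1) = 56.
Using main diagonal: 56 + 70 + ? → (2,2) = 189 − 126 = 63.
Anti-diagonal needs 189; the known cells sum to 147, so (1,3) = 42.
Row 1 needs 189; the known cells sum to 98, so (1,2) = 91.
Row 2: 49 + 63 + ? = 189, so (2,3) = 77.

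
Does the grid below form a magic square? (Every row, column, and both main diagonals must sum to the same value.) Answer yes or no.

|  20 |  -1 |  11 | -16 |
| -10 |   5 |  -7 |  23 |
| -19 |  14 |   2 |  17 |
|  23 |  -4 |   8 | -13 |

Row 1: 20 + (-1) + 11 + (-16) = 14.
Row 2: -10 + 5 + (-7) + 23 = 11.
Row 3: -19 + 14 + 2 + 17 = 14.
Row 4: 23 + (-4) + 8 + (-13) = 14.
Column 1: 20 + (-10) + (-19) + 23 = 14.
Column 2: -1 + 5 + 14 + (-4) = 14.
Column 3: 11 + (-7) + 2 + 8 = 14.
Column 4: -16 + 23 + 17 + (-13) = 11.
Main diagonal: 20 + 5 + 2 + (-13) = 14.
Anti-diagonal: -16 + (-7) + 14 + 23 = 14.

No — row 2 sums to 11 but main diagonal sums to 14.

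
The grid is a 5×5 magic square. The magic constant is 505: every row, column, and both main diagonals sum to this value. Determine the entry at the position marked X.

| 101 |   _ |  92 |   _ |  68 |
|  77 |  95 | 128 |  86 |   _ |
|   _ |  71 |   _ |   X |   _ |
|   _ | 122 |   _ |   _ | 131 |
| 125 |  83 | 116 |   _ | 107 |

137

Row 2 needs 505; the known cells sum to 386, so (2,5) = 119.
Using row 5: 125 + 83 + 116 + 107 + ? → (5,4) = 505 − 431 = 74.
From column 2, 505 − (95 + 71 + 122 + 83) gives (1,2) = 134.
Column 5 must total 505; the given cells sum to 425, so (3,5) = 80.
The remaining cell in anti-diagonal is (3,3) = 505 − 401 = 104.
Row 1: 101 + 134 + 92 + 68 + ? = 505, so (1,4) = 110.
Column 3: 92 + 128 + 104 + 116 + ? = 505, so (4,3) = 65.
From main diagonal, 505 − (101 + 95 + 104 + 107) gives (4,4) = 98.
From row 4, 505 − (122 + 65 + 98 + 131) gives (4,1) = 89.
From column 1, 505 − (101 + 77 + 89 + 125) gives (3,1) = 113.
Using column 4: 110 + 86 + 98 + 74 + ? → (3,4) = 505 − 368 = 137.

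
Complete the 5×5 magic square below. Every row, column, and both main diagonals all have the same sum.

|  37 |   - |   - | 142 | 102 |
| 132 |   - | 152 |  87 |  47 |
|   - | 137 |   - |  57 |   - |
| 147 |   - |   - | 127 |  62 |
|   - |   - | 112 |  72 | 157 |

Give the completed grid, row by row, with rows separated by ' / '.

37 122 82 142 102 / 132 67 152 87 47 / 77 137 97 57 117 / 147 107 42 127 62 / 92 52 112 72 157

Column 4 is already complete: 142 + 87 + 57 + 127 + 72 = 485, so that is the magic constant.
Row 2 must total 485; the given cells sum to 418, so (2,2) = 67.
Column 5: 102 + 47 + 62 + 157 + ? = 485, so (3,5) = 117.
From main diagonal, 485 − (37 + 67 + 127 + 157) gives (3,3) = 97.
Row 3 needs 485; the known cells sum to 408, so (3,1) = 77.
Column 1: 37 + 132 + 77 + 147 + ? = 485, so (5,1) = 92.
The remaining cell in anti-diagonal is (4,2) = 485 − 378 = 107.
Row 4: 147 + 107 + 127 + 62 + ? = 485, so (4,3) = 42.
The remaining cell in row 5 is (5,2) = 485 − 433 = 52.
Column 2 must total 485; the given cells sum to 363, so (1,2) = 122.
Using column 3: 152 + 97 + 42 + 112 + ? → (1,3) = 485 − 403 = 82.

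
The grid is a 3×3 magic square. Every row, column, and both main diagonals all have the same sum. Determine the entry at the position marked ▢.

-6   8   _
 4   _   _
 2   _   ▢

Column 1 is complete and sums to 0; that is the magic constant.
Using row 1: -6 + 8 + ? → (1,3) = 0 − 2 = -2.
Using anti-diagonal: -2 + 2 + ? → (2,2) = 0 − 0 = 0.
Row 2 needs 0; the known cells sum to 4, so (2,3) = -4.
Column 2: 8 + 0 + ? = 0, so (3,2) = -8.
Column 3 needs 0; the known cells sum to -6, so (3,3) = 6.

6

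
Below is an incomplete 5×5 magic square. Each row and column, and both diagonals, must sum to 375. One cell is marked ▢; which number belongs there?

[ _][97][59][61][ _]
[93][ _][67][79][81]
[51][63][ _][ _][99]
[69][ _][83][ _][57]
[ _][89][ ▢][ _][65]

91

From row 2, 375 − (93 + 67 + 79 + 81) gives (2,2) = 55.
From column 2, 375 − (97 + 55 + 63 + 89) gives (4,2) = 71.
Using column 5: 81 + 99 + 57 + 65 + ? → (1,5) = 375 − 302 = 73.
Row 1: 97 + 59 + 61 + 73 + ? = 375, so (1,1) = 85.
Row 4 must total 375; the given cells sum to 280, so (4,4) = 95.
Column 1 must total 375; the given cells sum to 298, so (5,1) = 77.
Main diagonal must total 375; the given cells sum to 300, so (3,3) = 75.
The remaining cell in row 3 is (3,4) = 375 − 288 = 87.
The remaining cell in column 3 is (5,3) = 375 − 284 = 91.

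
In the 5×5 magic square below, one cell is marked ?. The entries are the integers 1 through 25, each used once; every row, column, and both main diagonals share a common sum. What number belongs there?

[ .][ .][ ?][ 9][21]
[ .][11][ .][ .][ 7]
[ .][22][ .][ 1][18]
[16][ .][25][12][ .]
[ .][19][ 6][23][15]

The entries are 1 through 25, which sum to 325, so each line sums to 325/5 = 65.
The remaining cell in row 5 is (5,1) = 65 − 63 = 2.
Column 4: 9 + 1 + 12 + 23 + ? = 65, so (2,4) = 20.
From column 5, 65 − (21 + 7 + 18 + 15) gives (4,5) = 4.
The remaining cell in row 4 is (4,2) = 65 − 57 = 8.
Using column 2: 11 + 22 + 8 + 19 + ? → (1,2) = 65 − 60 = 5.
Anti-diagonal needs 65; the known cells sum to 51, so (3,3) = 14.
From row 3, 65 − (22 + 14 + 1 + 18) gives (3,1) = 10.
The remaining cell in main diagonal is (1,1) = 65 − 52 = 13.
Using row 1: 13 + 5 + 9 + 21 + ? → (1,3) = 65 − 48 = 17.

17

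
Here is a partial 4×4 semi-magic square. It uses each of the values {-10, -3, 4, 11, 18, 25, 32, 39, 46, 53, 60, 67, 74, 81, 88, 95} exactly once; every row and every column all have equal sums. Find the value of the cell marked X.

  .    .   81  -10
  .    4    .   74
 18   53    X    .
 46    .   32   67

The 16 entries sum to 680, so each line sums to 680/4 = 170.
Row 4 needs 170; the known cells sum to 145, so (4,2) = 25.
Column 2 must total 170; the given cells sum to 82, so (1,2) = 88.
Column 4 must total 170; the given cells sum to 131, so (3,4) = 39.
The remaining cell in row 1 is (1,1) = 170 − 159 = 11.
The remaining cell in row 3 is (3,3) = 170 − 110 = 60.

60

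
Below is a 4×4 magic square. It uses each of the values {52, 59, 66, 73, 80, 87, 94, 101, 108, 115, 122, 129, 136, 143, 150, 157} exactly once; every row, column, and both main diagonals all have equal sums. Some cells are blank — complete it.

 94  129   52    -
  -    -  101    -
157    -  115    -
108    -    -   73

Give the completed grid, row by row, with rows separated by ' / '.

94 129 52 143 / 59 136 101 122 / 157 66 115 80 / 108 87 150 73

The 16 entries sum to 1672, so each line sums to 1672/4 = 418.
Row 1: 94 + 129 + 52 + ? = 418, so (1,4) = 143.
Using column 1: 94 + 157 + 108 + ? → (2,1) = 418 − 359 = 59.
From column 3, 418 − (52 + 101 + 115) gives (4,3) = 150.
The remaining cell in main diagonal is (2,2) = 418 − 282 = 136.
Using anti-diagonal: 143 + 101 + 108 + ? → (3,2) = 418 − 352 = 66.
From row 2, 418 − (59 + 136 + 101) gives (2,4) = 122.
The remaining cell in row 3 is (3,4) = 418 − 338 = 80.
Row 4 must total 418; the given cells sum to 331, so (4,2) = 87.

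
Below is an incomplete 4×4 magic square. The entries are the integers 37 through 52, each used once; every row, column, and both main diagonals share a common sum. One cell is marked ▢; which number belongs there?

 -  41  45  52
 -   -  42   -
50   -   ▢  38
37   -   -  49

43

The entries are 37 through 52, which sum to 712, so each line sums to 712/4 = 178.
Row 1 must total 178; the given cells sum to 138, so (1,1) = 40.
Column 1 needs 178; the known cells sum to 127, so (2,1) = 51.
Using column 4: 52 + 38 + 49 + ? → (2,4) = 178 − 139 = 39.
Anti-diagonal: 52 + 42 + 37 + ? = 178, so (3,2) = 47.
From row 2, 178 − (51 + 42 + 39) gives (2,2) = 46.
The remaining cell in row 3 is (3,3) = 178 − 135 = 43.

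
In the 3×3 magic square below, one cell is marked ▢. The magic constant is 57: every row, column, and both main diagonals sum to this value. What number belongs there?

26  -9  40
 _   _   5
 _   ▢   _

Column 3: 40 + 5 + ? = 57, so (3,3) = 12.
The remaining cell in main diagonal is (2,2) = 57 − 38 = 19.
From anti-diagonal, 57 − (40 + 19) gives (3,1) = -2.
Row 2: 19 + 5 + ? = 57, so (2,1) = 33.
The remaining cell in row 3 is (3,2) = 57 − 10 = 47.

47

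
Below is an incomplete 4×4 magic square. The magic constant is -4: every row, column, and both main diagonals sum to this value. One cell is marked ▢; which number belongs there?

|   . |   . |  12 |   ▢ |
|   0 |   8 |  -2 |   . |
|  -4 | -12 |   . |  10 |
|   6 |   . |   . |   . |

4

Row 2 needs -4; the known cells sum to 6, so (2,4) = -10.
From row 3, -4 − (-4 + (-12) + 10) gives (3,3) = 2.
Column 1 needs -4; the known cells sum to 2, so (1,1) = -6.
Column 3 must total -4; the given cells sum to 12, so (4,3) = -16.
Main diagonal must total -4; the given cells sum to 4, so (4,4) = -8.
Anti-diagonal: -2 + (-12) + 6 + ? = -4, so (1,4) = 4.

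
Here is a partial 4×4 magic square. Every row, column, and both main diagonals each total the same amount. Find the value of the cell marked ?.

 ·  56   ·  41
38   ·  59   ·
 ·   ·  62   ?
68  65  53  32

Row 4 is complete and sums to 218; that is the magic constant.
Column 3: 59 + 62 + 53 + ? = 218, so (1,3) = 44.
The remaining cell in anti-diagonal is (3,2) = 218 − 168 = 50.
The remaining cell in row 1 is (1,1) = 218 − 141 = 77.
Using column 1: 77 + 38 + 68 + ? → (3,1) = 218 − 183 = 35.
Column 2: 56 + 50 + 65 + ? = 218, so (2,2) = 47.
Row 2 needs 218; the known cells sum to 144, so (2,4) = 74.
The remaining cell in row 3 is (3,4) = 218 − 147 = 71.

71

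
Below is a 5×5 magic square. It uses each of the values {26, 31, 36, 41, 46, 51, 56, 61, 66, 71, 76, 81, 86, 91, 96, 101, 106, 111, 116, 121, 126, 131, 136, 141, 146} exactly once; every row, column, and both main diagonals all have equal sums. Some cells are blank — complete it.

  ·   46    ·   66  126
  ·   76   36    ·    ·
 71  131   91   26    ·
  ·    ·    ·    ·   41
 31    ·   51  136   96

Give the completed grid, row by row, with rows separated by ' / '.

86 46 106 66 126 / 141 76 36 121 56 / 71 131 91 26 111 / 101 61 146 81 41 / 31 116 51 136 96

The 25 entries sum to 2150, so each line sums to 2150/5 = 430.
Row 3 must total 430; the given cells sum to 319, so (3,5) = 111.
The remaining cell in row 5 is (5,2) = 430 − 314 = 116.
Column 2 must total 430; the given cells sum to 369, so (4,2) = 61.
Column 5: 126 + 111 + 41 + 96 + ? = 430, so (2,5) = 56.
Anti-diagonal must total 430; the given cells sum to 309, so (2,4) = 121.
Row 2 needs 430; the known cells sum to 289, so (2,1) = 141.
The remaining cell in column 4 is (4,4) = 430 − 349 = 81.
Main diagonal must total 430; the given cells sum to 344, so (1,1) = 86.
Using row 1: 86 + 46 + 66 + 126 + ? → (1,3) = 430 − 324 = 106.
Column 1 must total 430; the given cells sum to 329, so (4,1) = 101.
Column 3: 106 + 36 + 91 + 51 + ? = 430, so (4,3) = 146.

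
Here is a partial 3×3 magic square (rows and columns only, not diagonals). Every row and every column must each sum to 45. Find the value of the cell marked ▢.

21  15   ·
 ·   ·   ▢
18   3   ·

12

The remaining cell in row 1 is (1,3) = 45 − 36 = 9.
Row 3 must total 45; the given cells sum to 21, so (3,3) = 24.
Column 1 needs 45; the known cells sum to 39, so (2,1) = 6.
Using column 2: 15 + 3 + ? → (2,2) = 45 − 18 = 27.
From column 3, 45 − (9 + 24) gives (2,3) = 12.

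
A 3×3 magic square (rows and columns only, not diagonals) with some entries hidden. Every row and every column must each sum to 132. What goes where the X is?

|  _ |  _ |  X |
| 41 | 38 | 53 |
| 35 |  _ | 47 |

32

From row 3, 132 − (35 + 47) gives (3,2) = 50.
Column 1 needs 132; the known cells sum to 76, so (1,1) = 56.
Column 2: 38 + 50 + ? = 132, so (1,2) = 44.
The remaining cell in column 3 is (1,3) = 132 − 100 = 32.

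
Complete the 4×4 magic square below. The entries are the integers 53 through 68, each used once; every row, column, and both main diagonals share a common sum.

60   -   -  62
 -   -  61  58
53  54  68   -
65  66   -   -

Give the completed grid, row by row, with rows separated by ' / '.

60 63 57 62 / 64 59 61 58 / 53 54 68 67 / 65 66 56 55

The entries are 53 through 68, which sum to 968, so each line sums to 968/4 = 242.
The remaining cell in row 3 is (3,4) = 242 − 175 = 67.
Column 1 must total 242; the given cells sum to 178, so (2,1) = 64.
The remaining cell in column 4 is (4,4) = 242 − 187 = 55.
Main diagonal needs 242; the known cells sum to 183, so (2,2) = 59.
The remaining cell in row 4 is (4,3) = 242 − 186 = 56.
Using column 2: 59 + 54 + 66 + ? → (1,2) = 242 − 179 = 63.
Column 3 must total 242; the given cells sum to 185, so (1,3) = 57.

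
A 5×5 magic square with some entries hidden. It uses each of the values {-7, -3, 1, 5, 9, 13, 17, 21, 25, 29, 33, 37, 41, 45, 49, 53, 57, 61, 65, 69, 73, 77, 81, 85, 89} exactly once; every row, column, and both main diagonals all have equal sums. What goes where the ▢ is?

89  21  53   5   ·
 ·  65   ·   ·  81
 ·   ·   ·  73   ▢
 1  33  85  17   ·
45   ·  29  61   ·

25

The 25 entries sum to 1025, so each line sums to 1025/5 = 205.
Row 1 must total 205; the given cells sum to 168, so (1,5) = 37.
Row 4 must total 205; the given cells sum to 136, so (4,5) = 69.
The remaining cell in column 4 is (2,4) = 205 − 156 = 49.
Using anti-diagonal: 37 + 49 + 33 + 45 + ? → (3,3) = 205 − 164 = 41.
Column 3 must total 205; the given cells sum to 208, so (2,3) = -3.
Main diagonal must total 205; the given cells sum to 212, so (5,5) = -7.
Row 2 needs 205; the known cells sum to 192, so (2,1) = 13.
The remaining cell in row 5 is (5,2) = 205 − 128 = 77.
The remaining cell in column 1 is (3,1) = 205 − 148 = 57.
The remaining cell in column 2 is (3,2) = 205 − 196 = 9.
Column 5 must total 205; the given cells sum to 180, so (3,5) = 25.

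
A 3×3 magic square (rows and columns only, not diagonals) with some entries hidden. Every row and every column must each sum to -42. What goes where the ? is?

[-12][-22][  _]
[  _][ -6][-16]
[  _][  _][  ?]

Using row 1: -12 + (-22) + ? → (1,3) = -42 − (-34) = -8.
Row 2 needs -42; the known cells sum to -22, so (2,1) = -20.
Column 1 must total -42; the given cells sum to -32, so (3,1) = -10.
Column 2: -22 + (-6) + ? = -42, so (3,2) = -14.
Column 3 needs -42; the known cells sum to -24, so (3,3) = -18.

-18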